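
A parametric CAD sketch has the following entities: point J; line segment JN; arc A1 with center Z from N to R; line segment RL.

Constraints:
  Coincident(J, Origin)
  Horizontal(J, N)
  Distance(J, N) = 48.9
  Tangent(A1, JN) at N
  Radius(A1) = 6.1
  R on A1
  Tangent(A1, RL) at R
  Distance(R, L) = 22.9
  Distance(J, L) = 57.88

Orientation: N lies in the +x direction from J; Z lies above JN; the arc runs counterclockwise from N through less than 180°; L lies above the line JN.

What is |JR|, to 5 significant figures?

55.349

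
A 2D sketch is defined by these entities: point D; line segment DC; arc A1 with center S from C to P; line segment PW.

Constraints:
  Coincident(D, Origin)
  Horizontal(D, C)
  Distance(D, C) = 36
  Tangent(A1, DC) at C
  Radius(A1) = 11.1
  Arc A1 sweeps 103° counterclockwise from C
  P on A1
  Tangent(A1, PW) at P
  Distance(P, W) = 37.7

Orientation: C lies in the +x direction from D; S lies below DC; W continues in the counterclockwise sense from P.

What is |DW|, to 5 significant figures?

60.552

On A1, C sits at bearing 90° from S; a 103° counterclockwise sweep puts P at bearing 193°, so P = S + 11.1·(cos 193°, sin 193°) = (25.184, -13.597). The tangent condition forces SP to be normal to PW, so PW runs along (−sin 193°, cos 193°); with |PW| = 37.7, W = (33.665, -50.331). Then |DW| = |W − D| = 60.552.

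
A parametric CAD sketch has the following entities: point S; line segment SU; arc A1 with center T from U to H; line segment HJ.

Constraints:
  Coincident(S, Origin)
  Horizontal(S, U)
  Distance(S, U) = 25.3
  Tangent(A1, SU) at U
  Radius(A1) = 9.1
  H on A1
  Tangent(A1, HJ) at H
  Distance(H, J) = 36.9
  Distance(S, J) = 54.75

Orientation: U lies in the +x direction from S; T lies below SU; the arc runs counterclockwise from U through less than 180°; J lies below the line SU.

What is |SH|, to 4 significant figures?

20.47

Checks: S.y = 0.00, U.y = 0.00 ✓; |TH| = 9.100 ✓; ∠(TH, HJ) = 90.00° ✓; |HJ| = 36.90 ✓; |SJ| = 54.75 ✓.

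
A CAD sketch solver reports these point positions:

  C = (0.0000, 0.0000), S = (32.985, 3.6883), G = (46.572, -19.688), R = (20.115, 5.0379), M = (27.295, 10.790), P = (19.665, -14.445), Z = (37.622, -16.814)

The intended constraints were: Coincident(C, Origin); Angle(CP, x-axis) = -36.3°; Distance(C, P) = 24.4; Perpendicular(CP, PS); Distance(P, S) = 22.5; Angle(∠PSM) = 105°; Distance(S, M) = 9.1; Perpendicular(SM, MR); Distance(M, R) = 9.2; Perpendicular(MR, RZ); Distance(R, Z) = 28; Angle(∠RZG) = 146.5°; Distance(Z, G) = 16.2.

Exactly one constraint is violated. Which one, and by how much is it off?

Distance(Z, G) = 16.2 — off by 6.80.

C = (0.00, 0.00) ✓; CP at -36.30° ✓; |CP| = 24.40 ✓; ∠(CP, PS) = 90.00° ✓; |PS| = 22.50 ✓; ∠PSM = 105.0° ✓; |SM| = 9.100 ✓; ∠(SM, MR) = 90.00° ✓; |MR| = 9.200 ✓; ∠(MR, RZ) = 90.00° ✓; |RZ| = 28.00 ✓; ∠RZG = 146.5° ✓; |ZG| = 9.400 ✗.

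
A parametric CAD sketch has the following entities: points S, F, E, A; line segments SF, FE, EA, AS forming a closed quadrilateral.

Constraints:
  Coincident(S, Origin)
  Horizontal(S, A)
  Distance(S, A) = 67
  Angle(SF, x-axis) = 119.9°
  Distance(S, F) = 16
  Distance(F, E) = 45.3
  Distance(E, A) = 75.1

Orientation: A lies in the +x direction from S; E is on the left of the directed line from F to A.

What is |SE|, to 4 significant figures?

55.23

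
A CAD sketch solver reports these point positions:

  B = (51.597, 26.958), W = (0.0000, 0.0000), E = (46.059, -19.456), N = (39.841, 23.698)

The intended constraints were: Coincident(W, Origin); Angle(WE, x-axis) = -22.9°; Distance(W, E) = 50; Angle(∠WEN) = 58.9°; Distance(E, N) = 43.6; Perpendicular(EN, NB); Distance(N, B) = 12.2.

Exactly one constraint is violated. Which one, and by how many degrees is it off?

Perpendicular(EN, NB) — off by 7.30°.

W = (0.00, 0.00) ✓; WE at -22.90° ✓; |WE| = 50.00 ✓; ∠WEN = 58.90° ✓; |EN| = 43.60 ✓; ∠(EN, NB) = 82.70° ✗; |NB| = 12.20 ✓.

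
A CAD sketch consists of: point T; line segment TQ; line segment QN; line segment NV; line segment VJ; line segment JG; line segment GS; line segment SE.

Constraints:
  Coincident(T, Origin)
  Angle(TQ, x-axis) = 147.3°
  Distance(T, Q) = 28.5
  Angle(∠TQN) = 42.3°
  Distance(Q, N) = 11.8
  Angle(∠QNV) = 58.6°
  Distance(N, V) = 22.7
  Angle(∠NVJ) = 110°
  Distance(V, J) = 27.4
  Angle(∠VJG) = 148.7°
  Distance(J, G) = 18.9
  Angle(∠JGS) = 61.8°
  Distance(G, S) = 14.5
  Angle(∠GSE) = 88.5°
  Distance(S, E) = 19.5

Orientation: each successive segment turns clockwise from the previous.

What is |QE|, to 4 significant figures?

25.94

T is at the origin; TQ runs at 147.3° with length 28.5, so Q = (-23.98, 15.40). ∠TQN = 42.3° gives QN at 9.600° from the x-axis; with |QN| = 11.8, N = (-12.35, 17.36). ∠QNV = 58.6° gives NV at -111.8° from the x-axis; with |NV| = 22.7, V = (-20.78, -3.712). ∠NVJ = 110.0° gives VJ at 178.2° from the x-axis; with |VJ| = 27.4, J = (-48.16, -2.851). ∠VJG = 148.7° gives JG at 146.9° from the x-axis; with |JG| = 18.9, G = (-64.00, 7.470). ∠JGS = 61.8° gives GS at 28.70° from the x-axis; with |GS| = 14.5, S = (-51.28, 14.43). ∠GSE = 88.5° gives SE at -62.80° from the x-axis; with |SE| = 19.5, E = (-42.37, -2.910). Then |QE| = |E − Q| = 25.94.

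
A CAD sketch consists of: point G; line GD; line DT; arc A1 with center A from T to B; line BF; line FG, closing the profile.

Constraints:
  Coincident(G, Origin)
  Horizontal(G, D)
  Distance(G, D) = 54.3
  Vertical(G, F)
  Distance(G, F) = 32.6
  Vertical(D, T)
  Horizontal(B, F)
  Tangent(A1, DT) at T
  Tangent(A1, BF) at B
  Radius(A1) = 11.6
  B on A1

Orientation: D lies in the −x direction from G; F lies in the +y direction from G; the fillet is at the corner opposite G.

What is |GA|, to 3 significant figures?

47.6

G is at the origin; GD is horizontal with |GD| = 54.3 and D on the −x side, so D = (-54.3, 0.00). GF is vertical with |GF| = 32.6 and F on the +y side, so F = (0.00, 32.6). The virtual corner opposite G is at (-54.3, 32.6). A1 meets DT tangentially, so AT is at right angles to DT and tangency of A1 to BF means the radius AB is perpendicular to BF, with radius 11.6, so the center A sits 11.6 in from both sides at A = (-42.7, 21.0). Then |GA| = |A − G| = 47.6.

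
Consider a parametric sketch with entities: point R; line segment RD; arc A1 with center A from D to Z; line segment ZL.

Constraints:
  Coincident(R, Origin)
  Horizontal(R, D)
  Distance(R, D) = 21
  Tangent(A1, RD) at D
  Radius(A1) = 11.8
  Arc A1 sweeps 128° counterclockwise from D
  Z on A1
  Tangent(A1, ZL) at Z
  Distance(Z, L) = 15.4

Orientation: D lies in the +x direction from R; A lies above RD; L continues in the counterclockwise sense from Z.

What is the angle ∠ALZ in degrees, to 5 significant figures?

37.461°

R is at the origin; RD is horizontal with |RD| = 21.0 and D on the +x side, so D = (21.000, 0.0000). Tangency of A1 to RD means the radius AD is perpendicular to RD, so A = D + (0, 11.8) = (21.000, 11.800). On A1, D sits at bearing -90° from A; a 128° counterclockwise sweep puts Z at bearing 38°, so Z = A + 11.8·(cos 38°, sin 38°) = (30.299, 19.065). A1 meets ZL tangentially, so AZ is at right angles to ZL, so ZL runs along (−sin 38°, cos 38°); with |ZL| = 15.4, L = (20.817, 31.200). Then cos ∠ALZ = LA·LZ / (|LA||LZ|), giving 37.461°.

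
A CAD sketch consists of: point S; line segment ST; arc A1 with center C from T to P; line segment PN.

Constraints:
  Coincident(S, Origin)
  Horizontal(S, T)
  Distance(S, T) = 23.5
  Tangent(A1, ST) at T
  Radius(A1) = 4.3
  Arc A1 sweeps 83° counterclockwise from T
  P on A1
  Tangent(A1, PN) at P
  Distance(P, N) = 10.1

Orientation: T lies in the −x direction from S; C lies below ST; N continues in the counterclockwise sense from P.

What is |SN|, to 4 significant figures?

32.12

S is at the origin; ST is horizontal with |ST| = 23.5 and T on the −x side, so T = (-23.50, 0.000). The tangent condition forces CT to be normal to ST, so C = T + (0, -4.3) = (-23.50, -4.300). On A1, T sits at bearing 90° from C; an 83° counterclockwise sweep puts P at bearing 173°, so P = C + 4.3·(cos 173°, sin 173°) = (-27.77, -3.776). The tangent condition forces CP to be normal to PN, so PN runs along (−sin 173°, cos 173°); with |PN| = 10.1, N = (-29.00, -13.80). Then |SN| = |N − S| = 32.12.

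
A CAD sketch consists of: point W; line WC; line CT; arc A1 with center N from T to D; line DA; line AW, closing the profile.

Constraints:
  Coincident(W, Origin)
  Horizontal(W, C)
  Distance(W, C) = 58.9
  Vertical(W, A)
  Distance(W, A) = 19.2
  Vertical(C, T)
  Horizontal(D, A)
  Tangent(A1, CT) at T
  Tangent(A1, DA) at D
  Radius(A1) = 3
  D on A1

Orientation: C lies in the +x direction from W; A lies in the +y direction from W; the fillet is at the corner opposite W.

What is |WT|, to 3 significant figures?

61.1

The virtual corner opposite W is at (58.9, 19.2). A1 meets CT tangentially, so NT is at right angles to CT and A1 meets DA tangentially, so ND is at right angles to DA, with radius 3.0, so the center N sits 3.0 in from both sides at N = (55.9, 16.2). That places the tangent points at T = (58.9, 16.2) on CT and D = (55.9, 19.2) on DA. Then |WT| = |T − W| = 61.1.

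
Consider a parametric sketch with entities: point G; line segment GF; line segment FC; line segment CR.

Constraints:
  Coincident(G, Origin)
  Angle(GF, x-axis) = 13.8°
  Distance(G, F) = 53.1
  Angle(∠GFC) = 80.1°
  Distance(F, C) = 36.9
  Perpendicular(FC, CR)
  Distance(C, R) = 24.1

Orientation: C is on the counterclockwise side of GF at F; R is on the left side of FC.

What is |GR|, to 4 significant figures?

39.58

G is at the origin; GF runs at 13.8° with length 53.1, so F = 53.1·(cos 13.8°, sin 13.8°) = (51.57, 12.67). ∠GFC = 80.1°, so FC runs at 13.8° + (180° − 80.1°) = 113.7° from the x-axis; with |FC| = 36.9, C = F + 36.9·(cos 113.7°, sin 113.7°) = (36.74, 46.45). FC is perpendicular to CR; with |CR| = 24.1 on the left of FC, R = C + 24.1·(-0.9157, -0.4019) = (14.67, 36.77). Then |GR| = |R − G| = 39.58.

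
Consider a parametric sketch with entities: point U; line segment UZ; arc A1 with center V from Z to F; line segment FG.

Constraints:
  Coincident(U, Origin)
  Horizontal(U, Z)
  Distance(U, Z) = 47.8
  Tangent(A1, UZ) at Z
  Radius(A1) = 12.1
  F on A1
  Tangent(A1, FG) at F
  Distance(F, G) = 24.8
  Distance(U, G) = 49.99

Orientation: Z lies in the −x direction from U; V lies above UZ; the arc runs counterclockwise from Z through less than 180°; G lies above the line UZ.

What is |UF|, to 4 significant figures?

37.51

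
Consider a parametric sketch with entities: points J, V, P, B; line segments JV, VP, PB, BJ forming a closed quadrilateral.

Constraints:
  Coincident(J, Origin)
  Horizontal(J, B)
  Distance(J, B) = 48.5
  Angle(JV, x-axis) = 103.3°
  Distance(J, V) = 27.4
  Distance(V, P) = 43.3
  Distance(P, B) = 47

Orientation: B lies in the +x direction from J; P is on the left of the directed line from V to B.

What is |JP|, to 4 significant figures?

55.46

Checks: |VP| = 43.30 ✓; |PB| = 47.00 ✓.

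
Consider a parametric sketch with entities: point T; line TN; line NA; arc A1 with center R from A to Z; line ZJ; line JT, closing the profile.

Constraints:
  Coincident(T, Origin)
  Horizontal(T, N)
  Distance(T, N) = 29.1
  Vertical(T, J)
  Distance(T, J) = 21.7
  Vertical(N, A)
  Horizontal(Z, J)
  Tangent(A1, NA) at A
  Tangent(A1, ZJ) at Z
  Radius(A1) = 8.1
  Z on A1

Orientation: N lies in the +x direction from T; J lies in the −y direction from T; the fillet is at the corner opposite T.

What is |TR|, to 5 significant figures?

25.019

TJ is vertical with |TJ| = 21.7 and J on the −y side, so J = (0.0000, -21.700). The virtual corner opposite T is at (29.100, -21.700). Tangency of A1 to NA means the radius RA is perpendicular to NA and the tangent condition forces RZ to be normal to ZJ, with radius 8.1, so the center R sits 8.1 in from both sides at R = (21.000, -13.600). Then |TR| = |R − T| = 25.019.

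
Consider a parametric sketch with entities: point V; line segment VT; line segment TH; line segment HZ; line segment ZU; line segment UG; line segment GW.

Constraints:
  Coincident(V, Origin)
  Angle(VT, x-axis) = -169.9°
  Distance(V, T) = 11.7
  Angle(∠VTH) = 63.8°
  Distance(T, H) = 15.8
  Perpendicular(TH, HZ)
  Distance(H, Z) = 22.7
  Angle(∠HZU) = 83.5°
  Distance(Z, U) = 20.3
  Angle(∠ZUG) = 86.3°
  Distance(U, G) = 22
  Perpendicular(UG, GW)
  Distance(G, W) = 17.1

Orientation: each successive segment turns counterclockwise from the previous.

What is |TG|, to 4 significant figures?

1.337

∠HZU = 83.5° gives ZU at 132.8° from the x-axis; with |ZU| = 20.3, U = (2.337, 13.55). ∠ZUG = 86.3° gives UG at -133.5° from the x-axis; with |UG| = 22.0, G = (-12.81, -2.410). Then |TG| = |G − T| = 1.337.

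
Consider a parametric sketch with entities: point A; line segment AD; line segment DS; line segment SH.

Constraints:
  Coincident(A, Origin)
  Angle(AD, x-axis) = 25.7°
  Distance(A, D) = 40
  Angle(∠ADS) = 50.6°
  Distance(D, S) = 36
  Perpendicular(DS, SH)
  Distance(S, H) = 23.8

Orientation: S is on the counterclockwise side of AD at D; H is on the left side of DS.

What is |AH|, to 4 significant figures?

12.77

∠ADS = 50.6°, so DS runs at 25.7° + (180° − 50.6°) = 155.1° from the x-axis; with |DS| = 36.0, S = D + 36.0·(cos 155.1°, sin 155.1°) = (3.389, 32.50). The perpendicularity gives SH at right angles to DS; with |SH| = 23.8 on the left of DS, H = S + 23.8·(-0.4210, -0.9070) = (-6.631, 10.92). Then |AH| = |H − A| = 12.77.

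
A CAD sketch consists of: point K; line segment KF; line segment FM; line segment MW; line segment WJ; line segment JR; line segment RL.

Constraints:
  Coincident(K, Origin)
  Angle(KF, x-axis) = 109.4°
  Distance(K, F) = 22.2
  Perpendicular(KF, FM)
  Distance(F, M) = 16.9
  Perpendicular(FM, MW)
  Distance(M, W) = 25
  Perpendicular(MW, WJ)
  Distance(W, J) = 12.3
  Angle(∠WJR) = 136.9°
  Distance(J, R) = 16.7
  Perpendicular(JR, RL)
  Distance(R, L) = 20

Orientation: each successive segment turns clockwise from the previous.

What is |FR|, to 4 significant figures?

15.57

K is at the origin; KF runs at 109.4° with length 22.2, so F = (-7.374, 20.94). The perpendicularity gives FM at right angles to KF, so FM runs at 19.40°; with |FM| = 16.9, M = (8.566, 26.55). FM is perpendicular to MW, so MW runs at -70.60°; with |MW| = 25.0, W = (16.87, 2.972). The perpendicularity gives WJ at right angles to MW, so WJ runs at -160.6°; with |WJ| = 12.3, J = (5.269, -1.113). ∠WJR = 136.9° gives JR at 156.3° from the x-axis; with |JR| = 16.7, R = (-10.02, 5.599). Then |FR| = |R − F| = 15.57.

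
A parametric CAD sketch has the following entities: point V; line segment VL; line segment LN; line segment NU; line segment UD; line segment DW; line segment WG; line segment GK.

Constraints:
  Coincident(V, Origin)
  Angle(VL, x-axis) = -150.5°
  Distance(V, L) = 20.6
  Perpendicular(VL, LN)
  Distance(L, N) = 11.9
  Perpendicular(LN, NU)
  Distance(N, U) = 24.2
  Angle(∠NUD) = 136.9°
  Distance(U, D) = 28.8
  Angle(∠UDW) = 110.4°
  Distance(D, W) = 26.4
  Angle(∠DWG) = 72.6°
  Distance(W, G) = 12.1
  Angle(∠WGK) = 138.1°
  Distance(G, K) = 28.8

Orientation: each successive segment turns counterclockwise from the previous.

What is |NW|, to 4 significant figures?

56.27

∠NUD = 136.9° gives UD at 72.60° from the x-axis; with |UD| = 28.8, D = (17.61, 18.90). ∠UDW = 110.4° gives DW at 142.2° from the x-axis; with |DW| = 26.4, W = (-3.255, 35.08). Then |NW| = |W − N| = 56.27.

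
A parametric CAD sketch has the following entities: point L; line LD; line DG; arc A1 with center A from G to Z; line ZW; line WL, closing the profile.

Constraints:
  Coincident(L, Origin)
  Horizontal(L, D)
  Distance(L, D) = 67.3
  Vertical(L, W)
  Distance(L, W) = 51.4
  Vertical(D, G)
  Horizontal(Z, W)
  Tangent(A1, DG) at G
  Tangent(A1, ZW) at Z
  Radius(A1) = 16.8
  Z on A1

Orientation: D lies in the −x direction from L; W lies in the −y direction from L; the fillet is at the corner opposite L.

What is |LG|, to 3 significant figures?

75.7

The virtual corner opposite L is at (-67.3, -51.4). Since A1 is tangent to DG there, AG ⟂ DG and A1 meets ZW tangentially, so AZ is at right angles to ZW, with radius 16.8, so the center A sits 16.8 in from both sides at A = (-50.5, -34.6). That places the tangent points at G = (-67.3, -34.6) on DG and Z = (-50.5, -51.4) on ZW. Then |LG| = |G − L| = 75.7.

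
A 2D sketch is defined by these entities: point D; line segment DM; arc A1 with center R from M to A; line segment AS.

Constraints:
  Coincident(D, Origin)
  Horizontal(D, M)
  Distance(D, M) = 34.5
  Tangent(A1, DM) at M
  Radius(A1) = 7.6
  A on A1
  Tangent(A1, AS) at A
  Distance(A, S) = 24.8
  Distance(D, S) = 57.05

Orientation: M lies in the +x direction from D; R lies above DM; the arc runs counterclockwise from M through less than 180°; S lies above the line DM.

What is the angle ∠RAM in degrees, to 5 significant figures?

53.622°

Checks: ∠(RM, MD) = 90.00° ✓; |RM| = 7.600 ✓; |RA| = 7.600 ✓; ∠(RA, AS) = 90.00° ✓; |AS| = 24.80 ✓; |DS| = 57.05 ✓.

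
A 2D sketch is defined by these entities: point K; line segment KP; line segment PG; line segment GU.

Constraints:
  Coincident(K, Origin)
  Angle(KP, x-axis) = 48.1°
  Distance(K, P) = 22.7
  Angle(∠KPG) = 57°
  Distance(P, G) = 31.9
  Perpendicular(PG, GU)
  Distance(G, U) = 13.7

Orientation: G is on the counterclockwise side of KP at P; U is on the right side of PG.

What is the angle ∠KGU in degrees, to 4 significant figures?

134.3°

K is at the origin; KP runs at 48.1° with length 22.7, so P = 22.7·(cos 48.1°, sin 48.1°) = (15.16, 16.90). ∠KPG = 57.0°, so PG runs at 48.1° + (180° − 57.0°) = 171.1° from the x-axis; with |PG| = 31.9, G = P + 31.9·(cos 171.1°, sin 171.1°) = (-16.36, 21.83). The perpendicularity gives GU at right angles to PG; with |GU| = 13.7 on the right of PG, U = G + 13.7·(0.1547, 0.9880) = (-14.24, 35.37). Then cos ∠KGU = GK·GU / (|GK||GU|), giving 134.3°.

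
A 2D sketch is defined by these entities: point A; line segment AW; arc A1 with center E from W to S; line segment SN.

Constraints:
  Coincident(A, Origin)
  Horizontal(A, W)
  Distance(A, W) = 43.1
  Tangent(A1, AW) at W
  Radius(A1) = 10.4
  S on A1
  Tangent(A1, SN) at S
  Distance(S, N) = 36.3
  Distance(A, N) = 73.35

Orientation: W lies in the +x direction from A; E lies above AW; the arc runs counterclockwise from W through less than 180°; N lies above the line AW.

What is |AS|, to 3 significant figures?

54.2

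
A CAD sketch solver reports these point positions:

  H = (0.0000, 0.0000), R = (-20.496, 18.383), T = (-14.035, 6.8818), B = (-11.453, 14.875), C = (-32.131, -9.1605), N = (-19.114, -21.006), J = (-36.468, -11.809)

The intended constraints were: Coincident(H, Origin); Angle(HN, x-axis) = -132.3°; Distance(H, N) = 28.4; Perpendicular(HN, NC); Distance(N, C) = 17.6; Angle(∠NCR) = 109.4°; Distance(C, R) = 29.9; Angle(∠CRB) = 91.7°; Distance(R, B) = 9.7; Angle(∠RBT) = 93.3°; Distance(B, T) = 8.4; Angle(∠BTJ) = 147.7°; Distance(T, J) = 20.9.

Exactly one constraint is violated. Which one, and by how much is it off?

Distance(T, J) = 20.9 — off by 8.30.

H = (0.00, 0.00) ✓; HN at -132.3° ✓; |HN| = 28.40 ✓; ∠(HN, NC) = 90.00° ✓; |NC| = 17.60 ✓; ∠NCR = 109.4° ✓; |CR| = 29.90 ✓; ∠CRB = 91.70° ✓; |RB| = 9.700 ✓; ∠RBT = 93.30° ✓; |BT| = 8.400 ✓; ∠BTJ = 147.7° ✓; |TJ| = 29.20 ✗.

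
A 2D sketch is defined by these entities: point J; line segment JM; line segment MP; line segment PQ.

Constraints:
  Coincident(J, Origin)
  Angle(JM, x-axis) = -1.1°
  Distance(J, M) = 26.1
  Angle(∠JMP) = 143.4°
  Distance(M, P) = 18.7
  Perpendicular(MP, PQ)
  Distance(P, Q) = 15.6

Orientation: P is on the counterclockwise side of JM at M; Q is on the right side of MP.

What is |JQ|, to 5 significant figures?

50.433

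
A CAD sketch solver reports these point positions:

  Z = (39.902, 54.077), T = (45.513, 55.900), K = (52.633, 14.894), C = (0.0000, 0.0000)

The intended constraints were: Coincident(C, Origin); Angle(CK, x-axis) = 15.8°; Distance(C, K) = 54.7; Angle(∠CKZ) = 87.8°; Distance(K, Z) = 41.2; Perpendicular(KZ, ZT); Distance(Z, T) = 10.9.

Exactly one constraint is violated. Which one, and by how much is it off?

Distance(Z, T) = 10.9 — off by 5.00.

C = (0.00, 0.00) ✓; CK at 15.80° ✓; |CK| = 54.70 ✓; ∠CKZ = 87.80° ✓; |KZ| = 41.20 ✓; ∠(KZ, ZT) = 90.00° ✓; |ZT| = 5.900 ✗.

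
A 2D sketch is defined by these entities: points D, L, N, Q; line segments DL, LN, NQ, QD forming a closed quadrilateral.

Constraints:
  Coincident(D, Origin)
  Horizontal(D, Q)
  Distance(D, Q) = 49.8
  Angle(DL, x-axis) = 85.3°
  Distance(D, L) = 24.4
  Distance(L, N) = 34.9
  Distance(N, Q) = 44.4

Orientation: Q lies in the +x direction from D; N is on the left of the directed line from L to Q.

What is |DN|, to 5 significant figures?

52.399

D is at the origin; DQ is horizontal with |DQ| = 49.8 and Q in +x, so Q = (49.8, 0). DL runs at 85.3° with |DL| = 24.4, so L = (1.9993, 24.318). N is determined by |LN| = 34.9 and |NQ| = 44.4 together: it lies at the intersection of circle(L, 34.9) and circle(Q, 44.4). With |LQ| = 53.631, the foot of the radical line on LQ is 19.792 from L and the perpendicular offset is √(34.9² − 19.792²) = 28.745. Taking the left-of-LQ solution: N = (32.674, 40.964).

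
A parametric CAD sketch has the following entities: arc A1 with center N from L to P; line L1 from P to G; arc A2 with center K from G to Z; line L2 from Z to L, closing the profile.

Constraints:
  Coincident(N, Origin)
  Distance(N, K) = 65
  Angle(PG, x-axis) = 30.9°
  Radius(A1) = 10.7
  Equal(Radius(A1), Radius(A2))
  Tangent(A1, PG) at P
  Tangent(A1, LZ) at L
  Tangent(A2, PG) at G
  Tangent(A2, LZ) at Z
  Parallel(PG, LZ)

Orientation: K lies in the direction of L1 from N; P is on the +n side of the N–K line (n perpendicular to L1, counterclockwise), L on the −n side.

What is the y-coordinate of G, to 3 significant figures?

42.6

The slot axis is L1's direction at 30.9°, so u = (cos 30.9°, sin 30.9°) = (0.858, 0.514) and n = (−sin 30.9°, cos 30.9°) = (-0.514, 0.858). N is at the origin and K lies 65.0 along u from N, so K = 65.0·u = (55.8, 33.4). Tangency of A1 to both parallel lines with radius 10.7 puts P and L at N ± 10.7·n: P = (-5.49, 9.18), L = (5.49, -9.18). Equal radii place G and Z the same way about K: G = K + 10.7·n = (50.3, 42.6), Z = K − 10.7·n = (61.3, 24.2). So G.y = 42.6.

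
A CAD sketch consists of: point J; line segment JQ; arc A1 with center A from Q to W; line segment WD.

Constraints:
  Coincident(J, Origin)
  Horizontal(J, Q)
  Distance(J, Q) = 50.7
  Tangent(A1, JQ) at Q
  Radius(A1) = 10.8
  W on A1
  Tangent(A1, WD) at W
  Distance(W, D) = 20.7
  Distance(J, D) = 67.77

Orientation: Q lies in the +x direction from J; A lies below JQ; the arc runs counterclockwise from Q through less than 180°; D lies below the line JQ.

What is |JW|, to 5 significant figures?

47.685

Checks: |JQ| = 50.70 ✓; |AW| = 10.80 ✓; ∠(AW, WD) = 90.00° ✓; |WD| = 20.70 ✓; |JD| = 67.77 ✓.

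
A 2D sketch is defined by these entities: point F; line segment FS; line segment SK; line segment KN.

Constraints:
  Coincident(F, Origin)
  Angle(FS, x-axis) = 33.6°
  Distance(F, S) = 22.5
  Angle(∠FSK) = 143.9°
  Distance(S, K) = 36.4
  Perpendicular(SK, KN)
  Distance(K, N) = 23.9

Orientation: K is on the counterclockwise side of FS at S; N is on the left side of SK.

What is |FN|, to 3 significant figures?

55.6

F is at the origin; FS runs at 33.6° with length 22.5, so S = 22.5·(cos 33.6°, sin 33.6°) = (18.7, 12.5). ∠FSK = 143.9°, so SK runs at 33.6° + (180° − 143.9°) = 69.7° from the x-axis; with |SK| = 36.4, K = S + 36.4·(cos 69.7°, sin 69.7°) = (31.4, 46.6). The perpendicularity gives KN at right angles to SK; with |KN| = 23.9 on the left of SK, N = K + 23.9·(-0.938, 0.347) = (8.95, 54.9). Then |FN| = |N − F| = 55.6.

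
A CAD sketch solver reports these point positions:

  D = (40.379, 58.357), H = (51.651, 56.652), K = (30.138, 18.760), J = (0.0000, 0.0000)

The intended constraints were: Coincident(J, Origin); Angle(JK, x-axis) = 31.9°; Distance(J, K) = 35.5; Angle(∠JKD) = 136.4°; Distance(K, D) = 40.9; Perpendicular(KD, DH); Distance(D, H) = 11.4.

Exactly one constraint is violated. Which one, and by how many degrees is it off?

Perpendicular(KD, DH) — off by 5.90°.

J = (0.00, 0.00) ✓; JK at 31.90° ✓; |JK| = 35.50 ✓; ∠JKD = 136.4° ✓; |KD| = 40.90 ✓; ∠(KD, DH) = 84.10° ✗; |DH| = 11.40 ✓.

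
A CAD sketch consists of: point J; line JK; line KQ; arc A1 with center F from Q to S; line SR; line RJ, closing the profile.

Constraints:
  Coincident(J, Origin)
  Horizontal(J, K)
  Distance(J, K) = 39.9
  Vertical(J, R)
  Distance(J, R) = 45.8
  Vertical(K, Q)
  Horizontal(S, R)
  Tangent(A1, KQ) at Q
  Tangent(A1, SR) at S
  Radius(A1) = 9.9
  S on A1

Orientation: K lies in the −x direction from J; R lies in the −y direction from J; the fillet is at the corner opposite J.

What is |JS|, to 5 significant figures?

54.751

J is at the origin; J and K share the same y with |JK| = 39.9 and K on the −x side, so K = (-39.900, 0.0000). JR is vertical with |JR| = 45.8 and R on the −y side, so R = (0.0000, -45.800). The virtual corner opposite J is at (-39.900, -45.800). A1 meets KQ tangentially, so FQ is at right angles to KQ and tangency of A1 to SR means the radius FS is perpendicular to SR, with radius 9.9, so the center F sits 9.9 in from both sides at F = (-30.000, -35.900). That places the tangent points at Q = (-39.900, -35.900) on KQ and S = (-30.000, -45.800) on SR. Then |JS| = |S − J| = 54.751.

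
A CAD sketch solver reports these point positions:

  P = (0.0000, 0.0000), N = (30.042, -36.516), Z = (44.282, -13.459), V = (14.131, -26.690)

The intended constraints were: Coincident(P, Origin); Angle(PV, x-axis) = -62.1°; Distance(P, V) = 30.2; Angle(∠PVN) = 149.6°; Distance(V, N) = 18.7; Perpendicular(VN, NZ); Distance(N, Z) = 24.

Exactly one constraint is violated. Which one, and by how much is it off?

Distance(N, Z) = 24 — off by 3.10.

P = (0.00, 0.00) ✓; PV at -62.10° ✓; |PV| = 30.20 ✓; ∠PVN = 149.6° ✓; |VN| = 18.70 ✓; ∠(VN, NZ) = 90.00° ✓; |NZ| = 27.10 ✗.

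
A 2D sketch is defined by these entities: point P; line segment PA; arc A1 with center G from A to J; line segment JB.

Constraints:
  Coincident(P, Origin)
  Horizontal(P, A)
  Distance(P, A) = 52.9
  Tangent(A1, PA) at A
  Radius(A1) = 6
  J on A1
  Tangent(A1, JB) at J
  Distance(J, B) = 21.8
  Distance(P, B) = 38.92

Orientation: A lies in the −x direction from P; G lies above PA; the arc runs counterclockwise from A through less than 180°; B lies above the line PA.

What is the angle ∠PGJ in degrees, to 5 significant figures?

34.118°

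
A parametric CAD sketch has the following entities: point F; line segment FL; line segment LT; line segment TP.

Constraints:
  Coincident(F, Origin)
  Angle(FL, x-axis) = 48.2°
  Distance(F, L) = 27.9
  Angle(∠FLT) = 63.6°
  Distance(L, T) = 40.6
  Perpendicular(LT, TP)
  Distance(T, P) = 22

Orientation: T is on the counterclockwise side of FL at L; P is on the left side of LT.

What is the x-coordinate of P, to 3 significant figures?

-26.4

F is at the origin; FL runs at 48.2° with length 27.9, so L = 27.9·(cos 48.2°, sin 48.2°) = (18.6, 20.8). ∠FLT = 63.6°, so LT runs at 48.2° + (180° − 63.6°) = 165° from the x-axis; with |LT| = 40.6, T = L + 40.6·(cos 165°, sin 165°) = (-20.5, 31.6). The perpendicularity gives TP at right angles to LT; with |TP| = 22.0 on the left of LT, P = T + 22.0·(-0.266, -0.964) = (-26.4, 10.4). So P.x = -26.4.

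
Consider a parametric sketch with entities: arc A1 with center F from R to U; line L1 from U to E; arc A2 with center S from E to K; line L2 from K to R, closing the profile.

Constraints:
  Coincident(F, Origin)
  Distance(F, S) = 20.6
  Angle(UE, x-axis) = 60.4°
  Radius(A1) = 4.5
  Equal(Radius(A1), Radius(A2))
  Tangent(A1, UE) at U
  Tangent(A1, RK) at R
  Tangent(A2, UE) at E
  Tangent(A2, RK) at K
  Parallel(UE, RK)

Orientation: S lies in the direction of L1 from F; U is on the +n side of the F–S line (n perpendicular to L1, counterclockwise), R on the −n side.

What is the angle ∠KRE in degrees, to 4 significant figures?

23.60°

The slot axis is L1's direction at 60.4°, so u = (cos 60.4°, sin 60.4°) = (0.4939, 0.8695) and n = (−sin 60.4°, cos 60.4°) = (-0.8695, 0.4939). F is at the origin and S lies 20.6 along u from F, so S = 20.6·u = (10.18, 17.91). Tangency of A1 to both parallel lines with radius 4.5 puts U and R at F ± 4.5·n: U = (-3.913, 2.223), R = (3.913, -2.223). Equal radii place E and K the same way about S: E = S + 4.5·n = (6.262, 20.13), K = S − 4.5·n = (14.09, 15.69). Then cos ∠KRE = RK·RE / (|RK||RE|), giving 23.60°.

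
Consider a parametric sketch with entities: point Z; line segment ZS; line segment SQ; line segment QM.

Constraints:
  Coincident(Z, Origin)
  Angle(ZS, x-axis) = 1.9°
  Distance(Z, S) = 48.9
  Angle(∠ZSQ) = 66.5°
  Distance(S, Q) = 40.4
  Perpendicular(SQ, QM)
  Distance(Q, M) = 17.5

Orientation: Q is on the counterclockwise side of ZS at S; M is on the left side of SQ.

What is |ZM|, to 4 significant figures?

34.42

Z is at the origin; ZS runs at 1.9° with length 48.9, so S = 48.9·(cos 1.9°, sin 1.9°) = (48.87, 1.621). ∠ZSQ = 66.5°, so SQ runs at 1.9° + (180° − 66.5°) = 115.4° from the x-axis; with |SQ| = 40.4, Q = S + 40.4·(cos 115.4°, sin 115.4°) = (31.54, 38.12). The perpendicularity gives QM at right angles to SQ; with |QM| = 17.5 on the left of SQ, M = Q + 17.5·(-0.9033, -0.4289) = (15.74, 30.61). Then |ZM| = |M − Z| = 34.42.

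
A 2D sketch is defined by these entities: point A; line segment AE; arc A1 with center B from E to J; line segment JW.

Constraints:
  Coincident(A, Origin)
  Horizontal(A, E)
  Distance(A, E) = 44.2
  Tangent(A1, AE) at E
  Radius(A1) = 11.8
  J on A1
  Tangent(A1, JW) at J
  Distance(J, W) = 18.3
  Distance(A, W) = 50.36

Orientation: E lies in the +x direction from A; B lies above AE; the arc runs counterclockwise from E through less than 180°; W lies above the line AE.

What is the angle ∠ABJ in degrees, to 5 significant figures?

146.30°

Checks: |BJ| = 11.80 ✓; ∠(BJ, JW) = 90.00° ✓; |JW| = 18.30 ✓; |AW| = 50.36 ✓.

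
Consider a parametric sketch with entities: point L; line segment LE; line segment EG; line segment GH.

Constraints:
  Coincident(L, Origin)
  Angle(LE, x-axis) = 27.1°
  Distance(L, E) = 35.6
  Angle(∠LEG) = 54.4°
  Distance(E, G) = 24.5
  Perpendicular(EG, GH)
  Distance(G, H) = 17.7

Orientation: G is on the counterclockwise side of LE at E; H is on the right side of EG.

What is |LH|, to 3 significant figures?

46.8

L is at the origin; LE runs at 27.1° with length 35.6, so E = 35.6·(cos 27.1°, sin 27.1°) = (31.7, 16.2). ∠LEG = 54.4°, so EG runs at 27.1° + (180° − 54.4°) = 153° from the x-axis; with |EG| = 24.5, G = E + 24.5·(cos 153°, sin 153°) = (9.92, 27.5). EG is perpendicular to GH; with |GH| = 17.7 on the right of EG, H = G + 17.7·(0.459, 0.889) = (18.0, 43.2). Then |LH| = |H − L| = 46.8.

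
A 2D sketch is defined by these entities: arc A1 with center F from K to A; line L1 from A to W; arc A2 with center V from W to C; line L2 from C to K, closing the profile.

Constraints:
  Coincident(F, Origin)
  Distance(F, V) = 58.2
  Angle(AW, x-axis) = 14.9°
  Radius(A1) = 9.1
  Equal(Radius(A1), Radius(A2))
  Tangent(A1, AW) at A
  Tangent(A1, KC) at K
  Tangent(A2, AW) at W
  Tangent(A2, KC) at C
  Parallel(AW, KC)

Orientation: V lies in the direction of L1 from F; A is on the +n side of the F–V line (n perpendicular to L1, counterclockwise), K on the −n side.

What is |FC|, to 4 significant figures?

58.91

The slot axis is L1's direction at 14.9°, so u = (cos 14.9°, sin 14.9°) = (0.9664, 0.2571) and n = (−sin 14.9°, cos 14.9°) = (-0.2571, 0.9664). F is at the origin and V lies 58.2 along u from F, so V = 58.2·u = (56.24, 14.97). Tangency of A1 to both parallel lines with radius 9.1 puts A and K at F ± 9.1·n: A = (-2.340, 8.794), K = (2.340, -8.794). Equal radii place W and C the same way about V: W = V + 9.1·n = (53.90, 23.76), C = V − 9.1·n = (58.58, 6.171). Then |FC| = |C − F| = 58.91.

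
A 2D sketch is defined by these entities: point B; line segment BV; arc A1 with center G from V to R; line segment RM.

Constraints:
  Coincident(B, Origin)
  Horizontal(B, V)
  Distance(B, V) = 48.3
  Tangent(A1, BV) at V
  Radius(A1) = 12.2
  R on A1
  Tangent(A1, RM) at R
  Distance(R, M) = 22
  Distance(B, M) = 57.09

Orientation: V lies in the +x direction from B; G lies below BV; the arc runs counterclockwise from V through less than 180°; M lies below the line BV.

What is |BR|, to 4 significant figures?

40.04

Checks: |GV| = 12.20 ✓; |GR| = 12.20 ✓; ∠(GR, RM) = 90.00° ✓; |RM| = 22.00 ✓; |BM| = 57.09 ✓.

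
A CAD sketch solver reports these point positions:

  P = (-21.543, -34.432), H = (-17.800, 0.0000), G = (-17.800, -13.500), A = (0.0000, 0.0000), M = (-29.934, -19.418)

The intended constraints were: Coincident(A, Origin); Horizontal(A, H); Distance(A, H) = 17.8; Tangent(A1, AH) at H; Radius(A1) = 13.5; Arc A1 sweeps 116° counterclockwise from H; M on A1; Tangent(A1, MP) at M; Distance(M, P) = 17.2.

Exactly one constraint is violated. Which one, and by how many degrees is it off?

Tangent(A1, MP) at M — off by 3.20°.

A = (0.00, 0.00) ✓; A.y = 0.00, H.y = 0.00 ✓; |AH| = 17.80 ✓; ∠(GH, HA) = 90.00° ✓; |GH| = 13.50 ✓; bearing(G→M) − bearing(G→H) = 116.0° ✓; |GM| = 13.50 ✓; ∠(GM, MP) = 86.80° ✗; |MP| = 17.20 ✓.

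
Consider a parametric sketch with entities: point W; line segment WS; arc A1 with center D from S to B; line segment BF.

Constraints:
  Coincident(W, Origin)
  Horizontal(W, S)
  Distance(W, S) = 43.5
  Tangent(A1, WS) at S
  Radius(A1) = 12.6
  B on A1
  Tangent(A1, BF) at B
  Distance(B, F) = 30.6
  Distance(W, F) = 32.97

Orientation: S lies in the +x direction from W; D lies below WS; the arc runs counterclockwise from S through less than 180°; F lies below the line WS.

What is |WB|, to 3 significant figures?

33.8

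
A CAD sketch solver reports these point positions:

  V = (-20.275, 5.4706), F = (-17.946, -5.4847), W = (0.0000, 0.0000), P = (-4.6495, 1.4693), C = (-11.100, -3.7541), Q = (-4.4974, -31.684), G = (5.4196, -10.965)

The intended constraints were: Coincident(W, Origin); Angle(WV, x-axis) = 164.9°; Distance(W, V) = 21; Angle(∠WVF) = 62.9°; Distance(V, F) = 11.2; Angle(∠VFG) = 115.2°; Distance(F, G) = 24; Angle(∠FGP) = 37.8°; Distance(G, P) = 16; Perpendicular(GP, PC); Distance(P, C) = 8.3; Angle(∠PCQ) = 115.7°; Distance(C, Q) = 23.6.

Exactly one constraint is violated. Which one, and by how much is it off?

Distance(C, Q) = 23.6 — off by 5.10.

W = (0.00, 0.00) ✓; WV at 164.9° ✓; |WV| = 21.00 ✓; ∠WVF = 62.90° ✓; |VF| = 11.20 ✓; ∠VFG = 115.2° ✓; |FG| = 24.00 ✓; ∠FGP = 37.80° ✓; |GP| = 16.00 ✓; ∠(GP, PC) = 90.00° ✓; |PC| = 8.300 ✓; ∠PCQ = 115.7° ✓; |CQ| = 28.70 ✗.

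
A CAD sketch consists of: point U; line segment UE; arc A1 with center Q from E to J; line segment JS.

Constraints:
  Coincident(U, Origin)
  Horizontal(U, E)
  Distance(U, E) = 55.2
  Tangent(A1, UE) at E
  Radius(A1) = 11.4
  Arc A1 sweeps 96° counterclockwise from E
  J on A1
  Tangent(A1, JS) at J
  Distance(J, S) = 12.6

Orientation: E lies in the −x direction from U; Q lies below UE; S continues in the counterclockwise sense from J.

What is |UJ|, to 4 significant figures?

67.72

U is at the origin; U and E share the same y with |UE| = 55.2 and E on the −x side, so E = (-55.20, 0.000). The tangent condition forces QE to be normal to UE, so Q = E + (0, -11.4) = (-55.20, -11.40). On A1, E sits at bearing 90° from Q; a 96° counterclockwise sweep puts J at bearing 186°, so J = Q + 11.4·(cos 186°, sin 186°) = (-66.54, -12.59). Then |UJ| = |J − U| = 67.72.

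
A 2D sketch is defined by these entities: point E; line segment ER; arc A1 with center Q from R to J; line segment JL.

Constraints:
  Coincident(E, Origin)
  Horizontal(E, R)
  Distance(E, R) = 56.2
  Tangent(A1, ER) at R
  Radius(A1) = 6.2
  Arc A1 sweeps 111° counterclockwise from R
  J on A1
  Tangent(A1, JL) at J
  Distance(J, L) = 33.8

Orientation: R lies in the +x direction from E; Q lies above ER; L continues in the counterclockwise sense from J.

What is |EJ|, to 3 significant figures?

62.6

E is at the origin; ER is horizontal with |ER| = 56.2 and R on the +x side, so R = (56.2, 0.00). Since A1 is tangent to ER there, QR ⟂ ER, so Q = R + (0, 6.2) = (56.2, 6.20). On A1, R sits at bearing -90° from Q; a 111° counterclockwise sweep puts J at bearing 21°, so J = Q + 6.2·(cos 21°, sin 21°) = (62.0, 8.42). Then |EJ| = |J − E| = 62.6.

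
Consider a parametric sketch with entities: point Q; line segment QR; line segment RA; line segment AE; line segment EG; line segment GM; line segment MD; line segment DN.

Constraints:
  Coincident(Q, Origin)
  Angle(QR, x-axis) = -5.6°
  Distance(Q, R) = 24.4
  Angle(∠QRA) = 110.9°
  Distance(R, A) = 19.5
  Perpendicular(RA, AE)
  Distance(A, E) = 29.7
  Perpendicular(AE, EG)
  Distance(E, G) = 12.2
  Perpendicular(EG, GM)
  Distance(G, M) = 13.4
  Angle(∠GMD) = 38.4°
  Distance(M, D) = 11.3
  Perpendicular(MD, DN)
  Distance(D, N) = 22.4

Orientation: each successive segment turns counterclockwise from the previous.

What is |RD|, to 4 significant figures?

28.95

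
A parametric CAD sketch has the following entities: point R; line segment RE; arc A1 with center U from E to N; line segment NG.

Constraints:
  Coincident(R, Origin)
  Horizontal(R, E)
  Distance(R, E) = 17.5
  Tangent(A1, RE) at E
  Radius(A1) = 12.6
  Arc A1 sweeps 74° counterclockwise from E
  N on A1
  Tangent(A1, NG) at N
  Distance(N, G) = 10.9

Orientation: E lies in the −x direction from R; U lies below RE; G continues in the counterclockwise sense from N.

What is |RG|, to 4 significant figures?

38.05

R is at the origin; R and E share the same y with |RE| = 17.5 and E on the −x side, so E = (-17.50, 0.000). Since A1 is tangent to RE there, UE ⟂ RE, so U = E + (0, -12.6) = (-17.50, -12.60). On A1, E sits at bearing 90° from U; a 74° counterclockwise sweep puts N at bearing 164°, so N = U + 12.6·(cos 164°, sin 164°) = (-29.61, -9.127). The tangent condition forces UN to be normal to NG, so NG runs along (−sin 164°, cos 164°); with |NG| = 10.9, G = (-32.62, -19.60). Then |RG| = |G − R| = 38.05.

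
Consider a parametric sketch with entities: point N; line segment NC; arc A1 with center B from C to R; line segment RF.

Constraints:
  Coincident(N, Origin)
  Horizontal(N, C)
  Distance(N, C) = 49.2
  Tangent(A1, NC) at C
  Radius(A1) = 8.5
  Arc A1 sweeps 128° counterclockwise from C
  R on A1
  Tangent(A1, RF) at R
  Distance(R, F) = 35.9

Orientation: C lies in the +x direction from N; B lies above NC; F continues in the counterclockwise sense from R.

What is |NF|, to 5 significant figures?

53.926

N is at the origin; N and C share the same y with |NC| = 49.2 and C on the +x side, so C = (49.200, 0.0000). Tangency of A1 to NC means the radius BC is perpendicular to NC, so B = C + (0, 8.5) = (49.200, 8.5000). On A1, C sits at bearing -90° from B; a 128° counterclockwise sweep puts R at bearing 38°, so R = B + 8.5·(cos 38°, sin 38°) = (55.898, 13.733). Tangency of A1 to RF means the radius BR is perpendicular to RF, so RF runs along (−sin 38°, cos 38°); with |RF| = 35.9, F = (33.796, 42.023). Then |NF| = |F − N| = 53.926.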